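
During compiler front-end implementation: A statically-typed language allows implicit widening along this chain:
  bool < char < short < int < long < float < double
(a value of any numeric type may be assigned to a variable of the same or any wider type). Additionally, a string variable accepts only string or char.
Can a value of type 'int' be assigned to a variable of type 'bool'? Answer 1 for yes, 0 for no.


Target variable type: bool
Source value type: int
Numeric ranks: int=3, bool=0
Widening allowed iff rank(source) <= rank(target): 3 <= 0? No
Result: 0

0


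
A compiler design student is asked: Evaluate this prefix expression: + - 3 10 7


Parsing prefix expression: + - 3 10 7
Step 1: Innermost operation '- 3 10'
  3 - 10 = -7
Step 2: Outer operation '+ [-7] 7'
  -7 + 7 = 0

0


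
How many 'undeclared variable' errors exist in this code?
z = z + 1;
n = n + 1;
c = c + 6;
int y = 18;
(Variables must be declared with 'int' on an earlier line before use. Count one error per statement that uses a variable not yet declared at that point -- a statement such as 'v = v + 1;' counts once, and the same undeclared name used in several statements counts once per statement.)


Scanning code line by line:
  Line 1: use 'z' -> ERROR (undeclared)
  Line 2: use 'n' -> ERROR (undeclared)
  Line 3: use 'c' -> ERROR (undeclared)
  Line 4: declare 'y' -> declared = ['y']
Total undeclared variable errors: 3

3


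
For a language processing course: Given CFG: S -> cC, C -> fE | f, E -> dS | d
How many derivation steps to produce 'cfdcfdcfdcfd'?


Grammar: S -> cC, C -> fE | f, E -> dS | d
Deriving 'cfdcfdcfdcfd':
Step 1: S -> cC => cC
Step 2: C -> fE => cfE
Step 3: E -> dS => cfdS
Step 4: S -> cC => cfdcC
Step 5: C -> fE => cfdcfE
Step 6: E -> dS => cfdcfdS
Step 7: S -> cC => cfdcfdcC
Step 8: C -> fE => cfdcfdcfE
Step 9: E -> dS => cfdcfdcfdS
Step 10: S -> cC => cfdcfdcfdcC
Step 11: C -> fE => cfdcfdcfdcfE
Step 12: E -> d => cfdcfdcfdcfd
Total derivation steps: 12

12


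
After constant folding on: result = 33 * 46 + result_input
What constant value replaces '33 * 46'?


Identifying constant sub-expression:
  Original: result = 33 * 46 + result_input
  33 and 46 are both compile-time constants
  Evaluating: 33 * 46 = 1518
  After folding: result = 1518 + result_input

1518


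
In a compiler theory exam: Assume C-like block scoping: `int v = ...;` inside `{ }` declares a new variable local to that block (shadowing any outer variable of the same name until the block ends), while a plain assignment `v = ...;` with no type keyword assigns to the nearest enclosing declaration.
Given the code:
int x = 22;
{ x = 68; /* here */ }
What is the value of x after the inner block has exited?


Analyzing scoping rules:
Outer scope: declares x = 22
Inner block: 'x = 68;' has no type keyword, so it is an assignment to the outer x (no shadowing)
The assignment changed the outer variable itself, so the new value persists after the block -> 68
Result: 68

68


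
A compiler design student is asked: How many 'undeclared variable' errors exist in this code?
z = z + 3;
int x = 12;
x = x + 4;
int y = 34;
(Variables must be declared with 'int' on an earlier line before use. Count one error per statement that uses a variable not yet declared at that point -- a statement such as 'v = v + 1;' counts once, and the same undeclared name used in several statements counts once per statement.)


Scanning code line by line:
  Line 1: use 'z' -> ERROR (undeclared)
  Line 2: declare 'x' -> declared = ['x']
  Line 3: use 'x' -> OK (declared)
  Line 4: declare 'y' -> declared = ['x', 'y']
Total undeclared variable errors: 1

1


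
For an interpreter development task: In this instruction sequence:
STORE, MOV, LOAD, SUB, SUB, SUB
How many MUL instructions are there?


Scanning instruction sequence for MUL:
  Position 1: STORE
  Position 2: MOV
  Position 3: LOAD
  Position 4: SUB
  Position 5: SUB
  Position 6: SUB
Matches at positions: []
Total MUL count: 0

0


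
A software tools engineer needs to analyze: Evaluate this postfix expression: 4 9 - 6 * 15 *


Processing tokens left to right:
Push 4, Push 9
Pop 4 and 9, compute 4 - 9 = -5, push -5
Push 6
Pop -5 and 6, compute -5 * 6 = -30, push -30
Push 15
Pop -30 and 15, compute -30 * 15 = -450, push -450
Stack result: -450

-450


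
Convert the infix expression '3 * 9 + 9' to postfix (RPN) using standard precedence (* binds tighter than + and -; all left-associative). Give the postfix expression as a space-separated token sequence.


Applying the shunting-yard algorithm:
  Operand 3 -> output
  Push '*' onto operator stack -> op-stack: [*]
  Operand 9 -> output
  See '+' (prec 1); top '*' (prec 2) >= it -> pop '*' to output
  Push '+' onto operator stack -> op-stack: [+]
  Operand 9 -> output
  End of input: pop '+' to output
Postfix result: 3 9 * 9 +

3 9 * 9 +


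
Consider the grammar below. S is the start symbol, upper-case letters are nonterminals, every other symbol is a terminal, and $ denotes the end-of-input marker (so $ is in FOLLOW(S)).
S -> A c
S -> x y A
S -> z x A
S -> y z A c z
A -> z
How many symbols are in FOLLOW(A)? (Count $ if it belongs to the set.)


S is the start symbol and does not occur in any rule body, so FOLLOW(S) = {$}.
Examining every occurrence of A in a rule body:
  S -> A c : A is followed by terminal 'c' -> add 'c'
  S -> x y A : A is at the right end -> add FOLLOW(S) = {$}
  S -> z x A : A is at the right end -> add FOLLOW(S) = {$} (already in the set)
  S -> y z A c z : A is followed by terminal 'c' -> add 'c' (already in the set)
  A -> z : A does not occur in the body -> contributes nothing
FOLLOW(A) = {c, $}
Count: 2

2


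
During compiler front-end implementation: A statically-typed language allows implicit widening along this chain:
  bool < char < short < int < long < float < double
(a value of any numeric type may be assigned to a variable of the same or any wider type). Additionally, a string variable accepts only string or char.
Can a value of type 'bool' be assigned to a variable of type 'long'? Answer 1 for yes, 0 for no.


Target variable type: long
Source value type: bool
Numeric ranks: bool=0, long=4
Widening allowed iff rank(source) <= rank(target): 0 <= 4? Yes
Result: 1

1


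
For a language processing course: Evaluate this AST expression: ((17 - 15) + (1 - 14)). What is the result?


Expression: ((17 - 15) + (1 - 14))
Evaluating step by step:
  17 - 15 = 2
  1 - 14 = -13
  2 + -13 = -11
Result: -11

-11


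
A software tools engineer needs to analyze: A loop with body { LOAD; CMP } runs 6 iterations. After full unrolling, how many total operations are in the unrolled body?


Loop body operations: LOAD, CMP (2 ops per iteration)
Unrolling 6 iterations:
  Iteration 1: LOAD, CMP (2 ops)
  Iteration 2: LOAD, CMP (2 ops)
  Iteration 3: LOAD, CMP (2 ops)
  Iteration 4: LOAD, CMP (2 ops)
  Iteration 5: LOAD, CMP (2 ops)
  Iteration 6: LOAD, CMP (2 ops)
Total: 6 iterations * 2 ops/iter = 12 operations

12


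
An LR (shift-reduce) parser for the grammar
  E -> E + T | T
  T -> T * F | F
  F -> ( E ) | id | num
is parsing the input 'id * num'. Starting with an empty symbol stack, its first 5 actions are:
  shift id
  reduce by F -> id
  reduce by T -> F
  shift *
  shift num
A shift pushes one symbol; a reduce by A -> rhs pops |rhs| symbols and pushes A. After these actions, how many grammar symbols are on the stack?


Tracking the symbol stack through each action:
  Action 1: shift 'id' : push -> stack = [id] (size 1)
  Action 2: reduce by F -> id : pop 1, push F -> stack = [F] (size 1)
  Action 3: reduce by T -> F : pop 1, push T -> stack = [T] (size 1)
  Action 4: shift '*' : push -> stack = [T, *] (size 2)
  Action 5: shift 'num' : push -> stack = [T, *, num] (size 3)
Final stack size: 3

3


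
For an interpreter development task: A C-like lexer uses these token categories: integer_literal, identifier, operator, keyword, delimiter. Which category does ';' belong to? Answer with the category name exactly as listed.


Token: ';'
Checking categories:
  identifier: no
  integer_literal: no
  operator: no
  keyword: no
  delimiter: YES
Category: delimiter

delimiter


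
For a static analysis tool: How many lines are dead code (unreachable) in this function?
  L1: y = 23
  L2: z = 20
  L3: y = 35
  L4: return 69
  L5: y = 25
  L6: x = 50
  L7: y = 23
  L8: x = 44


Analyzing control flow:
  L1: reachable (before return)
  L2: reachable (before return)
  L3: reachable (before return)
  L4: reachable (return statement)
  L5: DEAD (after return at L4)
  L6: DEAD (after return at L4)
  L7: DEAD (after return at L4)
  L8: DEAD (after return at L4)
Return at L4, total lines = 8
Dead lines: L5 through L8
Count: 4

4


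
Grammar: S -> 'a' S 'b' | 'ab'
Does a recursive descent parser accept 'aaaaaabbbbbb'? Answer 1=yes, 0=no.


Grammar accepts strings of the form a^n b^n (n >= 1)
Word: 'aaaaaabbbbbb'
Counting: 6 a's and 6 b's
Check: 6 == 6? Yes
Derivation (S -> aSb applied 5 time(s), then S -> ab): S => aSb => aaSbb => aaaSbbb => aaaaSbbbb => aaaaaSbbbbb => aaaaaabbbbbb
Accepted

1


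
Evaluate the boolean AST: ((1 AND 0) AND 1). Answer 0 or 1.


Step 1: Evaluate inner node
  1 AND 0 = 0
Step 2: Evaluate root node
  0 AND 1 = 0

0


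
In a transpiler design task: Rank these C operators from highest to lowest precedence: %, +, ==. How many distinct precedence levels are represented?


Looking up precedence for each operator:
  % -> precedence 6
  + -> precedence 5
  == -> precedence 3
Sorted highest to lowest: %, +, ==
Distinct precedence values: [6, 5, 3]
Number of distinct levels: 3

3


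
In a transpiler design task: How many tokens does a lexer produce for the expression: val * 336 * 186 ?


Scanning 'val * 336 * 186'
Token 1: 'val' -> identifier
Token 2: '*' -> operator
Token 3: '336' -> integer_literal
Token 4: '*' -> operator
Token 5: '186' -> integer_literal
Total tokens: 5

5


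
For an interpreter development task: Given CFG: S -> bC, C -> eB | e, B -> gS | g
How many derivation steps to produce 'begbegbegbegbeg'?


Grammar: S -> bC, C -> eB | e, B -> gS | g
Deriving 'begbegbegbegbeg':
Step 1: S -> bC => bC
Step 2: C -> eB => beB
Step 3: B -> gS => begS
Step 4: S -> bC => begbC
Step 5: C -> eB => begbeB
Step 6: B -> gS => begbegS
Step 7: S -> bC => begbegbC
Step 8: C -> eB => begbegbeB
Step 9: B -> gS => begbegbegS
Step 10: S -> bC => begbegbegbC
Step 11: C -> eB => begbegbegbeB
Step 12: B -> gS => begbegbegbegS
Step 13: S -> bC => begbegbegbegbC
Step 14: C -> eB => begbegbegbegbeB
Step 15: B -> g => begbegbegbegbeg
Total derivation steps: 15

15


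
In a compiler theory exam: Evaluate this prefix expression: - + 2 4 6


Parsing prefix expression: - + 2 4 6
Step 1: Innermost operation '+ 2 4'
  2 + 4 = 6
Step 2: Outer operation '- [6] 6'
  6 - 6 = 0

0


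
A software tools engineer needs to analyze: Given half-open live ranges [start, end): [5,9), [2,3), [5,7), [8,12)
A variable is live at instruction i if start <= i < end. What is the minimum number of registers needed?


Live ranges:
  Var0: [5, 9)
  Var1: [2, 3)
  Var2: [5, 7)
  Var3: [8, 12)
Sweep-line events (position, delta, active):
  pos=2 start -> active=1
  pos=3 end -> active=0
  pos=5 start -> active=1
  pos=5 start -> active=2
  pos=7 end -> active=1
  pos=8 start -> active=2
  pos=9 end -> active=1
  pos=12 end -> active=0
Maximum simultaneous active: 2
Minimum registers needed: 2

2


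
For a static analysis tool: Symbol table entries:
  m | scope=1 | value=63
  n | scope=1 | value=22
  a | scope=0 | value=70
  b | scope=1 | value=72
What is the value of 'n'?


Searching symbol table for 'n':
  m | scope=1 | value=63
  n | scope=1 | value=22 <- MATCH
  a | scope=0 | value=70
  b | scope=1 | value=72
Found 'n' at scope 1 with value 22

22


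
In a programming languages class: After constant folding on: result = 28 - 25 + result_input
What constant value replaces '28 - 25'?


Identifying constant sub-expression:
  Original: result = 28 - 25 + result_input
  28 and 25 are both compile-time constants
  Evaluating: 28 - 25 = 3
  After folding: result = 3 + result_input

3


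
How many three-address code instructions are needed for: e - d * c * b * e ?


Expression: e - d * c * b * e
Generating three-address code (respecting * over +/- precedence):
  Instruction 1: t1 = d * c
  Instruction 2: t2 = t1 * b
  Instruction 3: t3 = t2 * e
  Instruction 4: t4 = e - t3
Total instructions: 4

4


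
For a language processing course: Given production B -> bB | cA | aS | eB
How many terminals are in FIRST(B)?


Production: B -> bB | cA | aS | eB
Examining each alternative for leading terminals:
  B -> bB : first terminal = 'b'
  B -> cA : first terminal = 'c'
  B -> aS : first terminal = 'a'
  B -> eB : first terminal = 'e'
FIRST(B) = {a, b, c, e}
Count: 4

4


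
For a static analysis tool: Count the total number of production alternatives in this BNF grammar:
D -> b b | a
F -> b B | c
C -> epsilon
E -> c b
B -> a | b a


Counting alternatives per rule:
  D: 2 alternative(s)
  F: 2 alternative(s)
  C: 1 alternative(s)
  E: 1 alternative(s)
  B: 2 alternative(s)
Sum: 2 + 2 + 1 + 1 + 2 = 8

8


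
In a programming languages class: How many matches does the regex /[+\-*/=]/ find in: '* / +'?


Pattern: /[+\-*/=]/ (operators)
Input: '* / +'
Scanning for matches:
  Match 1: '*'
  Match 2: '/'
  Match 3: '+'
Total matches: 3

3


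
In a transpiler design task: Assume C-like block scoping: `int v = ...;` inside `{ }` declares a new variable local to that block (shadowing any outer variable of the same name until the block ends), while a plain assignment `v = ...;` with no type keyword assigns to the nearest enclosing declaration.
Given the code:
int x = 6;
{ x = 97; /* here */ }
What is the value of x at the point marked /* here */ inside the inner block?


Analyzing scoping rules:
Outer scope: declares x = 6
Inner block: 'x = 97;' has no type keyword, so it is an assignment to the outer x (no shadowing)
Inside the block, after the assignment -> 97
Result: 97

97


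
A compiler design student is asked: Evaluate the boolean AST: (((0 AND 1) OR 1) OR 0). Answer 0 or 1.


Step 1: Evaluate inner node
  0 AND 1 = 0
Step 2: Evaluate next node
  0 OR 1 = 1
Step 3: Evaluate root node
  1 OR 0 = 1

1


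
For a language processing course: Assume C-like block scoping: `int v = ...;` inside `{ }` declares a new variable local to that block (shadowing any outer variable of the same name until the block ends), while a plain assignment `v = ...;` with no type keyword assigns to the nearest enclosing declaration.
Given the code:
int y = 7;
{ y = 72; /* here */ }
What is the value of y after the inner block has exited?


Analyzing scoping rules:
Outer scope: declares y = 7
Inner block: 'y = 72;' has no type keyword, so it is an assignment to the outer y (no shadowing)
The assignment changed the outer variable itself, so the new value persists after the block -> 72
Result: 72

72


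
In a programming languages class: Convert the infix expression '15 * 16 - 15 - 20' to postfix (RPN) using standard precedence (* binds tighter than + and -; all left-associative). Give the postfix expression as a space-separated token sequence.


Applying the shunting-yard algorithm:
  Operand 15 -> output
  Push '*' onto operator stack -> op-stack: [*]
  Operand 16 -> output
  See '-' (prec 1); top '*' (prec 2) >= it -> pop '*' to output
  Push '-' onto operator stack -> op-stack: [-]
  Operand 15 -> output
  See '-' (prec 1); top '-' (prec 1) >= it -> pop '-' to output
  Push '-' onto operator stack -> op-stack: [-]
  Operand 20 -> output
  End of input: pop '-' to output
Postfix result: 15 16 * 15 - 20 -

15 16 * 15 - 20 -


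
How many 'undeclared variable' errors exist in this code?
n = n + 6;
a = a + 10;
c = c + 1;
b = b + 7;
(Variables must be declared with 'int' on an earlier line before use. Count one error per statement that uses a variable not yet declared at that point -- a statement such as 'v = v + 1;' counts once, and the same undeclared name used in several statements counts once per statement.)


Scanning code line by line:
  Line 1: use 'n' -> ERROR (undeclared)
  Line 2: use 'a' -> ERROR (undeclared)
  Line 3: use 'c' -> ERROR (undeclared)
  Line 4: use 'b' -> ERROR (undeclared)
Total undeclared variable errors: 4

4


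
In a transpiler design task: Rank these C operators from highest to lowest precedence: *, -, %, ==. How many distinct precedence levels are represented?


Looking up precedence for each operator:
  * -> precedence 6
  - -> precedence 5
  % -> precedence 6
  == -> precedence 3
Sorted highest to lowest: *, %, -, ==
Distinct precedence values: [6, 5, 3]
Number of distinct levels: 3

3


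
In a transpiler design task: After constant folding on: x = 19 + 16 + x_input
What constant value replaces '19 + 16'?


Identifying constant sub-expression:
  Original: x = 19 + 16 + x_input
  19 and 16 are both compile-time constants
  Evaluating: 19 + 16 = 35
  After folding: x = 35 + x_input

35


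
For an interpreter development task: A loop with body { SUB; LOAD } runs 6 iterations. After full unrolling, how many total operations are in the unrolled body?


Loop body operations: SUB, LOAD (2 ops per iteration)
Unrolling 6 iterations:
  Iteration 1: SUB, LOAD (2 ops)
  Iteration 2: SUB, LOAD (2 ops)
  Iteration 3: SUB, LOAD (2 ops)
  Iteration 4: SUB, LOAD (2 ops)
  Iteration 5: SUB, LOAD (2 ops)
  Iteration 6: SUB, LOAD (2 ops)
Total: 6 iterations * 2 ops/iter = 12 operations

12


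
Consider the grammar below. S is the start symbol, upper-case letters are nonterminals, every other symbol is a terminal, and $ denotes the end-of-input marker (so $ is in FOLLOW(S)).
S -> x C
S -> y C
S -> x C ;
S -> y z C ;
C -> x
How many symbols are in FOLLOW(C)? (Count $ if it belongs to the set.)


S is the start symbol and does not occur in any rule body, so FOLLOW(S) = {$}.
Examining every occurrence of C in a rule body:
  S -> x C : C is at the right end -> add FOLLOW(S) = {$}
  S -> y C : C is at the right end -> add FOLLOW(S) = {$} (already in the set)
  S -> x C ; : C is followed by terminal ';' -> add ';'
  S -> y z C ; : C is followed by terminal ';' -> add ';' (already in the set)
  C -> x : C does not occur in the body -> contributes nothing
FOLLOW(C) = {;, $}
Count: 2

2


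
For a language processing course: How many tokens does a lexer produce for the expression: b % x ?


Scanning 'b % x'
Token 1: 'b' -> identifier
Token 2: '%' -> operator
Token 3: 'x' -> identifier
Total tokens: 3

3


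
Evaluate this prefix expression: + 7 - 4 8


Parsing prefix expression: + 7 - 4 8
Step 1: Innermost operation '- 4 8'
  4 - 8 = -4
Step 2: Outer operation '+ 7 [-4]'
  7 + -4 = 3

3


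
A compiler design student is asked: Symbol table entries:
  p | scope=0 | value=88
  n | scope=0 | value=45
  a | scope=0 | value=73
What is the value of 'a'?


Searching symbol table for 'a':
  p | scope=0 | value=88
  n | scope=0 | value=45
  a | scope=0 | value=73 <- MATCH
Found 'a' at scope 0 with value 73

73


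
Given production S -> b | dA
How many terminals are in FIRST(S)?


Production: S -> b | dA
Examining each alternative for leading terminals:
  S -> b : first terminal = 'b'
  S -> dA : first terminal = 'd'
FIRST(S) = {b, d}
Count: 2

2


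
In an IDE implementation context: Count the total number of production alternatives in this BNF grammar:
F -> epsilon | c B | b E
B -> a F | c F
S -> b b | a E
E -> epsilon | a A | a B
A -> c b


Counting alternatives per rule:
  F: 3 alternative(s)
  B: 2 alternative(s)
  S: 2 alternative(s)
  E: 3 alternative(s)
  A: 1 alternative(s)
Sum: 3 + 2 + 2 + 3 + 1 = 11

11


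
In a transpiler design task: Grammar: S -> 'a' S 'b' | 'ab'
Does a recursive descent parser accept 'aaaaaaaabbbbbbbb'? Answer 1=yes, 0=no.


Grammar accepts strings of the form a^n b^n (n >= 1)
Word: 'aaaaaaaabbbbbbbb'
Counting: 8 a's and 8 b's
Check: 8 == 8? Yes
Derivation (S -> aSb applied 7 time(s), then S -> ab): S => aSb => aaSbb => aaaSbbb => aaaaSbbbb => aaaaaSbbbbb => aaaaaaSbbbbbb => aaaaaaaSbbbbbbb => aaaaaaaabbbbbbbb
Accepted

1


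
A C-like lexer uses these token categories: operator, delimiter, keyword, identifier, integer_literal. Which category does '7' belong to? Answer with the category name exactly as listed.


Token: '7'
Checking categories:
  identifier: no
  integer_literal: YES
  operator: no
  keyword: no
  delimiter: no
Category: integer_literal

integer_literal


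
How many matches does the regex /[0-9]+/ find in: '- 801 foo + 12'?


Pattern: /[0-9]+/ (int literals)
Input: '- 801 foo + 12'
Scanning for matches:
  Match 1: '801'
  Match 2: '12'
Total matches: 2

2


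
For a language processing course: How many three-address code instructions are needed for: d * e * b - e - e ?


Expression: d * e * b - e - e
Generating three-address code (respecting * over +/- precedence):
  Instruction 1: t1 = d * e
  Instruction 2: t2 = t1 * b
  Instruction 3: t3 = t2 - e
  Instruction 4: t4 = t3 - e
Total instructions: 4

4


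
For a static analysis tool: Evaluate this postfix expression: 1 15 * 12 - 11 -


Processing tokens left to right:
Push 1, Push 15
Pop 1 and 15, compute 1 * 15 = 15, push 15
Push 12
Pop 15 and 12, compute 15 - 12 = 3, push 3
Push 11
Pop 3 and 11, compute 3 - 11 = -8, push -8
Stack result: -8

-8


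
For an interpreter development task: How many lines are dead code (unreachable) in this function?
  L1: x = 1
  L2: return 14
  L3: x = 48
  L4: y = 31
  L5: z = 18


Analyzing control flow:
  L1: reachable (before return)
  L2: reachable (return statement)
  L3: DEAD (after return at L2)
  L4: DEAD (after return at L2)
  L5: DEAD (after return at L2)
Return at L2, total lines = 5
Dead lines: L3 through L5
Count: 3

3


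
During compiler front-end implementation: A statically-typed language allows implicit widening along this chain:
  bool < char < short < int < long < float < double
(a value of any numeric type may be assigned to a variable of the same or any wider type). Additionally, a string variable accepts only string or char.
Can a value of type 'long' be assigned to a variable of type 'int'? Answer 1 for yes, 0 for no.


Target variable type: int
Source value type: long
Numeric ranks: long=4, int=3
Widening allowed iff rank(source) <= rank(target): 4 <= 3? No
Result: 0

0


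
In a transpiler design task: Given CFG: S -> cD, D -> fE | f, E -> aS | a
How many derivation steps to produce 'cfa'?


Grammar: S -> cD, D -> fE | f, E -> aS | a
Deriving 'cfa':
Step 1: S -> cD => cD
Step 2: D -> fE => cfE
Step 3: E -> a => cfa
Total derivation steps: 3

3


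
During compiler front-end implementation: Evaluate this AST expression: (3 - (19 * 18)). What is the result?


Expression: (3 - (19 * 18))
Evaluating step by step:
  19 * 18 = 342
  3 - 342 = -339
Result: -339

-339


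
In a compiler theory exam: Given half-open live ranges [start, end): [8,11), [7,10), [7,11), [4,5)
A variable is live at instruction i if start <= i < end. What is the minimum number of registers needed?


Live ranges:
  Var0: [8, 11)
  Var1: [7, 10)
  Var2: [7, 11)
  Var3: [4, 5)
Sweep-line events (position, delta, active):
  pos=4 start -> active=1
  pos=5 end -> active=0
  pos=7 start -> active=1
  pos=7 start -> active=2
  pos=8 start -> active=3
  pos=10 end -> active=2
  pos=11 end -> active=1
  pos=11 end -> active=0
Maximum simultaneous active: 3
Minimum registers needed: 3

3


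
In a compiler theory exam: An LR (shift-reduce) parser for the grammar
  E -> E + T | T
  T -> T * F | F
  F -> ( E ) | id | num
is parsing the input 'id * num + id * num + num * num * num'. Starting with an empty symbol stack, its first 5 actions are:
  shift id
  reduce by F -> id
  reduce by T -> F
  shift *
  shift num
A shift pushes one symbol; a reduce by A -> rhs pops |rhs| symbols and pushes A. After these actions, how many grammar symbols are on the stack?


Tracking the symbol stack through each action:
  Action 1: shift 'id' : push -> stack = [id] (size 1)
  Action 2: reduce by F -> id : pop 1, push F -> stack = [F] (size 1)
  Action 3: reduce by T -> F : pop 1, push T -> stack = [T] (size 1)
  Action 4: shift '*' : push -> stack = [T, *] (size 2)
  Action 5: shift 'num' : push -> stack = [T, *, num] (size 3)
Final stack size: 3

3


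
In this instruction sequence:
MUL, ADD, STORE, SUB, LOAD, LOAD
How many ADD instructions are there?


Scanning instruction sequence for ADD:
  Position 1: MUL
  Position 2: ADD <- MATCH
  Position 3: STORE
  Position 4: SUB
  Position 5: LOAD
  Position 6: LOAD
Matches at positions: [2]
Total ADD count: 1

1


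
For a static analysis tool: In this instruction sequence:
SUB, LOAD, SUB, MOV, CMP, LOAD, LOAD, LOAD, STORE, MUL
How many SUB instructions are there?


Scanning instruction sequence for SUB:
  Position 1: SUB <- MATCH
  Position 2: LOAD
  Position 3: SUB <- MATCH
  Position 4: MOV
  Position 5: CMP
  Position 6: LOAD
  Position 7: LOAD
  Position 8: LOAD
  Position 9: STORE
  Position 10: MUL
Matches at positions: [1, 3]
Total SUB count: 2

2


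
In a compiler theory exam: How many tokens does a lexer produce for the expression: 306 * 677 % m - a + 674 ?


Scanning '306 * 677 % m - a + 674'
Token 1: '306' -> integer_literal
Token 2: '*' -> operator
Token 3: '677' -> integer_literal
Token 4: '%' -> operator
Token 5: 'm' -> identifier
Token 6: '-' -> operator
Token 7: 'a' -> identifier
Token 8: '+' -> operator
Token 9: '674' -> integer_literal
Total tokens: 9

9


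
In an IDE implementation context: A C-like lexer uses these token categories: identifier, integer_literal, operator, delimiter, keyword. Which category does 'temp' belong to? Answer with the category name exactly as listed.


Token: 'temp'
Checking categories:
  identifier: YES
  integer_literal: no
  operator: no
  keyword: no
  delimiter: no
Category: identifier

identifier


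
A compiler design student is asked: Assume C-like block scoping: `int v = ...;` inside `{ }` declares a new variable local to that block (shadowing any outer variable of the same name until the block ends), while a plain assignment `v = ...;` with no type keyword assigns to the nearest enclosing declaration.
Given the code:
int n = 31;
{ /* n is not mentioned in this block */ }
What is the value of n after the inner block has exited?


Analyzing scoping rules:
Outer scope: declares n = 31
Inner block: n is neither redeclared nor assigned -> unchanged
After the block -> 31
Result: 31

31


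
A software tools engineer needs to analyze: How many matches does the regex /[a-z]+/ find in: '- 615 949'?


Pattern: /[a-z]+/ (identifiers)
Input: '- 615 949'
Scanning for matches:
Total matches: 0

0


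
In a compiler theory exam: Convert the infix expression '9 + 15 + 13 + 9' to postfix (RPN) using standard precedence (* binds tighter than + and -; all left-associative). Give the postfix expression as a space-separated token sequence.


Applying the shunting-yard algorithm:
  Operand 9 -> output
  Push '+' onto operator stack -> op-stack: [+]
  Operand 15 -> output
  See '+' (prec 1); top '+' (prec 1) >= it -> pop '+' to output
  Push '+' onto operator stack -> op-stack: [+]
  Operand 13 -> output
  See '+' (prec 1); top '+' (prec 1) >= it -> pop '+' to output
  Push '+' onto operator stack -> op-stack: [+]
  Operand 9 -> output
  End of input: pop '+' to output
Postfix result: 9 15 + 13 + 9 +

9 15 + 13 + 9 +


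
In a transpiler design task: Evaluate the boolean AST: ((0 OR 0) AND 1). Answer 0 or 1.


Step 1: Evaluate inner node
  0 OR 0 = 0
Step 2: Evaluate root node
  0 AND 1 = 0

0


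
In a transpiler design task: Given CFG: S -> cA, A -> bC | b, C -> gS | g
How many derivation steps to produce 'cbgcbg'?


Grammar: S -> cA, A -> bC | b, C -> gS | g
Deriving 'cbgcbg':
Step 1: S -> cA => cA
Step 2: A -> bC => cbC
Step 3: C -> gS => cbgS
Step 4: S -> cA => cbgcA
Step 5: A -> bC => cbgcbC
Step 6: C -> g => cbgcbg
Total derivation steps: 6

6


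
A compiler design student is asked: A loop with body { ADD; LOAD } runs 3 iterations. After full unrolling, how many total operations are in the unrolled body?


Loop body operations: ADD, LOAD (2 ops per iteration)
Unrolling 3 iterations:
  Iteration 1: ADD, LOAD (2 ops)
  Iteration 2: ADD, LOAD (2 ops)
  Iteration 3: ADD, LOAD (2 ops)
Total: 3 iterations * 2 ops/iter = 6 operations

6


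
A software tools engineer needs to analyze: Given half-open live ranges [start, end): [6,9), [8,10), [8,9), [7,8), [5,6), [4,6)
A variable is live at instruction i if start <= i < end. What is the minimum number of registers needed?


Live ranges:
  Var0: [6, 9)
  Var1: [8, 10)
  Var2: [8, 9)
  Var3: [7, 8)
  Var4: [5, 6)
  Var5: [4, 6)
Sweep-line events (position, delta, active):
  pos=4 start -> active=1
  pos=5 start -> active=2
  pos=6 end -> active=1
  pos=6 end -> active=0
  pos=6 start -> active=1
  pos=7 start -> active=2
  pos=8 end -> active=1
  pos=8 start -> active=2
  pos=8 start -> active=3
  pos=9 end -> active=2
  pos=9 end -> active=1
  pos=10 end -> active=0
Maximum simultaneous active: 3
Minimum registers needed: 3

3


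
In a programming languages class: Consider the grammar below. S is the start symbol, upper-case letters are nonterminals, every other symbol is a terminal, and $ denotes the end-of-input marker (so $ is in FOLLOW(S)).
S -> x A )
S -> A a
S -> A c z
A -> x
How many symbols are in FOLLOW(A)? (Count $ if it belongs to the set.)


S is the start symbol and does not occur in any rule body, so FOLLOW(S) = {$}.
Examining every occurrence of A in a rule body:
  S -> x A ) : A is followed by terminal ')' -> add ')'
  S -> A a : A is followed by terminal 'a' -> add 'a'
  S -> A c z : A is followed by terminal 'c' -> add 'c'
  A -> x : A does not occur in the body -> contributes nothing
FOLLOW(A) = {), a, c}
Count: 3

3


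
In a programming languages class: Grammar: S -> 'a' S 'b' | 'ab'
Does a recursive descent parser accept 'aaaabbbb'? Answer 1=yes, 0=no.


Grammar accepts strings of the form a^n b^n (n >= 1)
Word: 'aaaabbbb'
Counting: 4 a's and 4 b's
Check: 4 == 4? Yes
Derivation (S -> aSb applied 3 time(s), then S -> ab): S => aSb => aaSbb => aaaSbbb => aaaabbbb
Accepted

1


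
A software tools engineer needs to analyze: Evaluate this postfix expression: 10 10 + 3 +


Processing tokens left to right:
Push 10, Push 10
Pop 10 and 10, compute 10 + 10 = 20, push 20
Push 3
Pop 20 and 3, compute 20 + 3 = 23, push 23
Stack result: 23

23


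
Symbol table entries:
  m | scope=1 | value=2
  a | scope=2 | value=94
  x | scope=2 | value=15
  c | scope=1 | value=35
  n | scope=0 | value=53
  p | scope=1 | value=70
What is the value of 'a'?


Searching symbol table for 'a':
  m | scope=1 | value=2
  a | scope=2 | value=94 <- MATCH
  x | scope=2 | value=15
  c | scope=1 | value=35
  n | scope=0 | value=53
  p | scope=1 | value=70
Found 'a' at scope 2 with value 94

94


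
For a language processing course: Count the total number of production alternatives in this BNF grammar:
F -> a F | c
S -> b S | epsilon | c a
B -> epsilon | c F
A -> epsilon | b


Counting alternatives per rule:
  F: 2 alternative(s)
  S: 3 alternative(s)
  B: 2 alternative(s)
  A: 2 alternative(s)
Sum: 2 + 3 + 2 + 2 = 9

9


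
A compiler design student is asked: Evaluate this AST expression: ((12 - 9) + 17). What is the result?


Expression: ((12 - 9) + 17)
Evaluating step by step:
  12 - 9 = 3
  3 + 17 = 20
Result: 20

20


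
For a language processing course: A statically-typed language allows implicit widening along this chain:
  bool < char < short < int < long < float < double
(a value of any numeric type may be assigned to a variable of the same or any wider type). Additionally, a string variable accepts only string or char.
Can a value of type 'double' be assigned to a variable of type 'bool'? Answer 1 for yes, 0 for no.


Target variable type: bool
Source value type: double
Numeric ranks: double=6, bool=0
Widening allowed iff rank(source) <= rank(target): 6 <= 0? No
Result: 0

0


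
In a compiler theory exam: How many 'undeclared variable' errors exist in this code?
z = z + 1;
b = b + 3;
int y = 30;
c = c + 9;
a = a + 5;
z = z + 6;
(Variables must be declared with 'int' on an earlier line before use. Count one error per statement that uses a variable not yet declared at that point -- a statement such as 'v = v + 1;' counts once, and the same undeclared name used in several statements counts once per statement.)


Scanning code line by line:
  Line 1: use 'z' -> ERROR (undeclared)
  Line 2: use 'b' -> ERROR (undeclared)
  Line 3: declare 'y' -> declared = ['y']
  Line 4: use 'c' -> ERROR (undeclared)
  Line 5: use 'a' -> ERROR (undeclared)
  Line 6: use 'z' -> ERROR (undeclared)
Total undeclared variable errors: 5

5


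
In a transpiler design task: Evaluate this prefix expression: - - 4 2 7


Parsing prefix expression: - - 4 2 7
Step 1: Innermost operation '- 4 2'
  4 - 2 = 2
Step 2: Outer operation '- [2] 7'
  2 - 7 = -5

-5


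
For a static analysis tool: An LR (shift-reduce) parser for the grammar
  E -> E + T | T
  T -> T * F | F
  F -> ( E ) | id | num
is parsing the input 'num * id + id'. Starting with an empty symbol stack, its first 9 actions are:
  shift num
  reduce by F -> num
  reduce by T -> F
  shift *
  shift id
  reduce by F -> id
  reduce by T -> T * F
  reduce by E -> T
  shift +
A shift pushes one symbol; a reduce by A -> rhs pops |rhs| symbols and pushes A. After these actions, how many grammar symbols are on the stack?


Tracking the symbol stack through each action:
  Action 1: shift 'num' : push -> stack = [num] (size 1)
  Action 2: reduce by F -> num : pop 1, push F -> stack = [F] (size 1)
  Action 3: reduce by T -> F : pop 1, push T -> stack = [T] (size 1)
  Action 4: shift '*' : push -> stack = [T, *] (size 2)
  Action 5: shift 'id' : push -> stack = [T, *, id] (size 3)
  Action 6: reduce by F -> id : pop 1, push F -> stack = [T, *, F] (size 3)
  Action 7: reduce by T -> T * F : pop 3, push T -> stack = [T] (size 1)
  Action 8: reduce by E -> T : pop 1, push E -> stack = [E] (size 1)
  Action 9: shift '+' : push -> stack = [E, +] (size 2)
Final stack size: 2

2


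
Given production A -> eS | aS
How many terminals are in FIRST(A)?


Production: A -> eS | aS
Examining each alternative for leading terminals:
  A -> eS : first terminal = 'e'
  A -> aS : first terminal = 'a'
FIRST(A) = {a, e}
Count: 2

2


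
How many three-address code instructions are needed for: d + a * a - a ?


Expression: d + a * a - a
Generating three-address code (respecting * over +/- precedence):
  Instruction 1: t1 = a * a
  Instruction 2: t2 = d + t1
  Instruction 3: t3 = t2 - a
Total instructions: 3

3


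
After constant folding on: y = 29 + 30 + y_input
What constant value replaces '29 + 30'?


Identifying constant sub-expression:
  Original: y = 29 + 30 + y_input
  29 and 30 are both compile-time constants
  Evaluating: 29 + 30 = 59
  After folding: y = 59 + y_input

59


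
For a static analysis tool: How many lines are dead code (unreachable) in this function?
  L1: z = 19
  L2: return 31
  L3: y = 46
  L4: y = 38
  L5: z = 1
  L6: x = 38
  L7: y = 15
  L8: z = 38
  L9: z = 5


Analyzing control flow:
  L1: reachable (before return)
  L2: reachable (return statement)
  L3: DEAD (after return at L2)
  L4: DEAD (after return at L2)
  L5: DEAD (after return at L2)
  L6: DEAD (after return at L2)
  L7: DEAD (after return at L2)
  L8: DEAD (after return at L2)
  L9: DEAD (after return at L2)
Return at L2, total lines = 9
Dead lines: L3 through L9
Count: 7

7


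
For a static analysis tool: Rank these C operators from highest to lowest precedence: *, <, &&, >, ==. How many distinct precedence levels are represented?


Looking up precedence for each operator:
  * -> precedence 6
  < -> precedence 4
  && -> precedence 2
  > -> precedence 4
  == -> precedence 3
Sorted highest to lowest: *, <, >, ==, &&
Distinct precedence values: [6, 4, 3, 2]
Number of distinct levels: 4

4


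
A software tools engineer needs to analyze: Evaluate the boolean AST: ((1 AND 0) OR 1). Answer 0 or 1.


Step 1: Evaluate inner node
  1 AND 0 = 0
Step 2: Evaluate root node
  0 OR 1 = 1

1


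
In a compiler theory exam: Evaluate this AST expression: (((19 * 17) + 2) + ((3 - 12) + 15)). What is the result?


Expression: (((19 * 17) + 2) + ((3 - 12) + 15))
Evaluating step by step:
  19 * 17 = 323
  323 + 2 = 325
  3 - 12 = -9
  -9 + 15 = 6
  325 + 6 = 331
Result: 331

331


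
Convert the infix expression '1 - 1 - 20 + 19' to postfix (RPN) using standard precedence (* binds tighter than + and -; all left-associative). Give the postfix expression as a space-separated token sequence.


Applying the shunting-yard algorithm:
  Operand 1 -> output
  Push '-' onto operator stack -> op-stack: [-]
  Operand 1 -> output
  See '-' (prec 1); top '-' (prec 1) >= it -> pop '-' to output
  Push '-' onto operator stack -> op-stack: [-]
  Operand 20 -> output
  See '+' (prec 1); top '-' (prec 1) >= it -> pop '-' to output
  Push '+' onto operator stack -> op-stack: [+]
  Operand 19 -> output
  End of input: pop '+' to output
Postfix result: 1 1 - 20 - 19 +

1 1 - 20 - 19 +


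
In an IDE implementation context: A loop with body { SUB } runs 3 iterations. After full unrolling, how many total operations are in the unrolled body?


Loop body operations: SUB (1 op per iteration)
Unrolling 3 iterations:
  Iteration 1: SUB (1 ops)
  Iteration 2: SUB (1 ops)
  Iteration 3: SUB (1 ops)
Total: 3 iterations * 1 ops/iter = 3 operations

3


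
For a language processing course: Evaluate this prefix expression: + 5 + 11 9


Parsing prefix expression: + 5 + 11 9
Step 1: Innermost operation '+ 11 9'
  11 + 9 = 20
Step 2: Outer operation '+ 5 [20]'
  5 + 20 = 25

25


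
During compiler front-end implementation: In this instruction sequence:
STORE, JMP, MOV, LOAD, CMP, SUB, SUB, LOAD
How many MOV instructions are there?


Scanning instruction sequence for MOV:
  Position 1: STORE
  Position 2: JMP
  Position 3: MOV <- MATCH
  Position 4: LOAD
  Position 5: CMP
  Position 6: SUB
  Position 7: SUB
  Position 8: LOAD
Matches at positions: [3]
Total MOV count: 1

1


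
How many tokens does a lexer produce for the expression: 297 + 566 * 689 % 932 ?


Scanning '297 + 566 * 689 % 932'
Token 1: '297' -> integer_literal
Token 2: '+' -> operator
Token 3: '566' -> integer_literal
Token 4: '*' -> operator
Token 5: '689' -> integer_literal
Token 6: '%' -> operator
Token 7: '932' -> integer_literal
Total tokens: 7

7


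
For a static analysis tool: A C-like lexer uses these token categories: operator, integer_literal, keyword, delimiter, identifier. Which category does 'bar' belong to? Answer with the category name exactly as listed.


Token: 'bar'
Checking categories:
  identifier: YES
  integer_literal: no
  operator: no
  keyword: no
  delimiter: no
Category: identifier

identifier


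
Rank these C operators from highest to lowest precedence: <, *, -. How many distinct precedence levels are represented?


Looking up precedence for each operator:
  < -> precedence 4
  * -> precedence 6
  - -> precedence 5
Sorted highest to lowest: *, -, <
Distinct precedence values: [6, 5, 4]
Number of distinct levels: 3

3


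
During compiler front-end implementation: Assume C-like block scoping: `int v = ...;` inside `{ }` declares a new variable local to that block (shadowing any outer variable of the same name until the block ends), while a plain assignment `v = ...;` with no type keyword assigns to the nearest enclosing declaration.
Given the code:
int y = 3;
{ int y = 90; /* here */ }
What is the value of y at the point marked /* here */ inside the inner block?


Analyzing scoping rules:
Outer scope: declares y = 3
Inner block: 'int y = 90;' declares a NEW y that shadows the outer one
Inside the block the inner declaration is in scope -> 90
Result: 90

90
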